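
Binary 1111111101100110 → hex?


Group into 4-bit nibbles: 1111111101100110
  1111 = F
  1111 = F
  0110 = 6
  0110 = 6
= 0xFF66


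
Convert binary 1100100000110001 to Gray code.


Binary: 1100100000110001
Gray code: G = B XOR (B >> 1)
B >> 1 = 0110010000011000
1100100000110001 XOR 0110010000011000:
  1 XOR 0 = 1
  1 XOR 1 = 0
  0 XOR 1 = 1
  0 XOR 0 = 0
  1 XOR 0 = 1
  0 XOR 1 = 1
  0 XOR 0 = 0
  0 XOR 0 = 0
  0 XOR 0 = 0
  0 XOR 0 = 0
  1 XOR 0 = 1
  1 XOR 1 = 0
  0 XOR 1 = 1
  0 XOR 0 = 0
  0 XOR 0 = 0
  1 XOR 0 = 1
= 1010110000101001


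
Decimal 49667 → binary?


Divide by 2 repeatedly:
49667 ÷ 2 = 24833 remainder 1
24833 ÷ 2 = 12416 remainder 1
12416 ÷ 2 = 6208 remainder 0
6208 ÷ 2 = 3104 remainder 0
3104 ÷ 2 = 1552 remainder 0
1552 ÷ 2 = 776 remainder 0
776 ÷ 2 = 388 remainder 0
388 ÷ 2 = 194 remainder 0
194 ÷ 2 = 97 remainder 0
97 ÷ 2 = 48 remainder 1
48 ÷ 2 = 24 remainder 0
24 ÷ 2 = 12 remainder 0
12 ÷ 2 = 6 remainder 0
6 ÷ 2 = 3 remainder 0
3 ÷ 2 = 1 remainder 1
1 ÷ 2 = 0 remainder 1
Reading remainders bottom-up:
= 1100001000000011


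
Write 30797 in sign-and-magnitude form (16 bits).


Sign bit: 0 (positive)
Magnitude: 30797 = 111100001001101
= 0111100001001101


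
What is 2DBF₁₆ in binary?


Each hex digit → 4 binary bits:
  2 = 0010
  D = 1101
  B = 1011
  F = 1111
Concatenate: 0010 1101 1011 1111
= 0010110110111111


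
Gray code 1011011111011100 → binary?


Gray code: 1011011111011100
MSB stays the same: 1
Each subsequent bit = prev_binary XOR current_gray:
  B[1] = 1 XOR 0 = 1
  B[2] = 1 XOR 1 = 0
  B[3] = 0 XOR 1 = 1
  B[4] = 1 XOR 0 = 1
  B[5] = 1 XOR 1 = 0
  B[6] = 0 XOR 1 = 1
  B[7] = 1 XOR 1 = 0
  B[8] = 0 XOR 1 = 1
  B[9] = 1 XOR 1 = 0
  B[10] = 0 XOR 0 = 0
  B[11] = 0 XOR 1 = 1
  B[12] = 1 XOR 1 = 0
  B[13] = 0 XOR 1 = 1
  B[14] = 1 XOR 0 = 1
  B[15] = 1 XOR 0 = 1
= 1101101010010111 (55959 decimal)


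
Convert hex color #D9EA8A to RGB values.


Hex: #D9EA8A
R = D9₁₆ = 217
G = EA₁₆ = 234
B = 8A₁₆ = 138
= RGB(217, 234, 138)


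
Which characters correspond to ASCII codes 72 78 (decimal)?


Codes (decimal): 72 78
Per-code ASCII lookup:
  72  (range 65-90: uppercase, 72 - 65 = 7) → 'H'
  78  (range 65-90: uppercase, 78 - 65 = 13) → 'N'
= 'HN'


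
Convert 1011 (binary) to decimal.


Positional values:
Bit 0: 1 × 2^0 = 1
Bit 1: 1 × 2^1 = 2
Bit 3: 1 × 2^3 = 8
Sum = 1 + 2 + 8
= 11


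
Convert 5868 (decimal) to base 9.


Divide by 9 repeatedly:
5868 ÷ 9 = 652 remainder 0
652 ÷ 9 = 72 remainder 4
72 ÷ 9 = 8 remainder 0
8 ÷ 9 = 0 remainder 8
Reading remainders bottom-up:
= 8040


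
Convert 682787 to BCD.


Each digit → 4-bit binary:
  6 → 0110
  8 → 1000
  2 → 0010
  7 → 0111
  8 → 1000
  7 → 0111
= 0110 1000 0010 0111 1000 0111


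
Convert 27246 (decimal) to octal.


Divide by 8 repeatedly:
27246 ÷ 8 = 3405 remainder 6
3405 ÷ 8 = 425 remainder 5
425 ÷ 8 = 53 remainder 1
53 ÷ 8 = 6 remainder 5
6 ÷ 8 = 0 remainder 6
Reading remainders bottom-up:
= 0o65156


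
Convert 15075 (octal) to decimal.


Positional values:
Position 0: 5 × 8^0 = 5
Position 1: 7 × 8^1 = 56
Position 2: 0 × 8^2 = 0
Position 3: 5 × 8^3 = 2560
Position 4: 1 × 8^4 = 4096
Sum = 5 + 56 + 0 + 2560 + 4096
= 6717


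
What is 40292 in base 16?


Divide by 16 repeatedly:
40292 ÷ 16 = 2518 remainder 4 (4)
2518 ÷ 16 = 157 remainder 6 (6)
157 ÷ 16 = 9 remainder 13 (D)
9 ÷ 16 = 0 remainder 9 (9)
Reading remainders bottom-up:
= 0x9D64


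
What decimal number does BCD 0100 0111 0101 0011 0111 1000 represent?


Each 4-bit group → digit:
  0100 → 4
  0111 → 7
  0101 → 5
  0011 → 3
  0111 → 7
  1000 → 8
= 475378


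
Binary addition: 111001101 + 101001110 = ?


Align and add column by column (LSB to MSB, carry propagating):
  0111001101
+ 0101001110
  ----------
  col 0: 1 + 0 + 0 (carry in) = 1 → bit 1, carry out 0
  col 1: 0 + 1 + 0 (carry in) = 1 → bit 1, carry out 0
  col 2: 1 + 1 + 0 (carry in) = 2 → bit 0, carry out 1
  col 3: 1 + 1 + 1 (carry in) = 3 → bit 1, carry out 1
  col 4: 0 + 0 + 1 (carry in) = 1 → bit 1, carry out 0
  col 5: 0 + 0 + 0 (carry in) = 0 → bit 0, carry out 0
  col 6: 1 + 1 + 0 (carry in) = 2 → bit 0, carry out 1
  col 7: 1 + 0 + 1 (carry in) = 2 → bit 0, carry out 1
  col 8: 1 + 1 + 1 (carry in) = 3 → bit 1, carry out 1
  col 9: 0 + 0 + 1 (carry in) = 1 → bit 1, carry out 0
Reading bits MSB→LSB: 1100011011
Strip leading zeros: 1100011011
= 1100011011


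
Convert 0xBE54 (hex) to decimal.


Positional values:
Position 0: 4 × 16^0 = 4 × 1 = 4
Position 1: 5 × 16^1 = 5 × 16 = 80
Position 2: E × 16^2 = 14 × 256 = 3584
Position 3: B × 16^3 = 11 × 4096 = 45056
Sum = 4 + 80 + 3584 + 45056
= 48724


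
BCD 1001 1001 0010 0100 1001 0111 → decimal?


Each 4-bit group → digit:
  1001 → 9
  1001 → 9
  0010 → 2
  0100 → 4
  1001 → 9
  0111 → 7
= 992497


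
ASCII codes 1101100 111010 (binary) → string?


Codes (binary): 1101100 111010
Per-code ASCII lookup:
  1101100 = 108  (range 97-122: lowercase, 108 - 97 = 11) → 'l'
  111010 = 58  (special character) → ':'
= 'l:'


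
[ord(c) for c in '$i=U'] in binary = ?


String: '$i=U'  (4 characters)
Per-character ASCII lookup:
  '$': special character: '$' = 36 → 100100
  'i': lowercase starts at 97: 'i' = 97 + 8 = 105 → 1101001
  '=': special character: '=' = 61 → 111101
  'U': uppercase starts at 65: 'U' = 65 + 20 = 85 → 1010101
= 100100 1101001 111101 1010101


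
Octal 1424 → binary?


Each octal digit → 3 binary bits:
  1 = 001
  4 = 100
  2 = 010
  4 = 100
Concatenate: 001 100 010 100
= 001100010100


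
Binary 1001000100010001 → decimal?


Positional values:
Bit 0: 1 × 2^0 = 1
Bit 4: 1 × 2^4 = 16
Bit 8: 1 × 2^8 = 256
Bit 12: 1 × 2^12 = 4096
Bit 15: 1 × 2^15 = 32768
Sum = 1 + 16 + 256 + 4096 + 32768
= 37137


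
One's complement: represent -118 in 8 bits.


Original: 01110110
Invert all bits:
  bit 0: 0 → 1
  bit 1: 1 → 0
  bit 2: 1 → 0
  bit 3: 1 → 0
  bit 4: 0 → 1
  bit 5: 1 → 0
  bit 6: 1 → 0
  bit 7: 0 → 1
= 10001001


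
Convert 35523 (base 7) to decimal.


Positional values (base 7):
  3 × 7^0 = 3 × 1 = 3
  2 × 7^1 = 2 × 7 = 14
  5 × 7^2 = 5 × 49 = 245
  5 × 7^3 = 5 × 343 = 1715
  3 × 7^4 = 3 × 2401 = 7203
Sum = 3 + 14 + 245 + 1715 + 7203
= 9180


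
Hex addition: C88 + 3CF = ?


Align and add column by column (LSB to MSB, each column mod 16 with carry):
  0C88
+ 03CF
  ----
  col 0: 8(8) + F(15) + 0 (carry in) = 23 → 7(7), carry out 1
  col 1: 8(8) + C(12) + 1 (carry in) = 21 → 5(5), carry out 1
  col 2: C(12) + 3(3) + 1 (carry in) = 16 → 0(0), carry out 1
  col 3: 0(0) + 0(0) + 1 (carry in) = 1 → 1(1), carry out 0
Reading digits MSB→LSB: 1057
Strip leading zeros: 1057
= 0x1057


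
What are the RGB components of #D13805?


Hex: #D13805
R = D1₁₆ = 209
G = 38₁₆ = 56
B = 05₁₆ = 5
= RGB(209, 56, 5)


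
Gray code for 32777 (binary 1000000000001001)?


Binary: 1000000000001001
Gray code: G = B XOR (B >> 1)
B >> 1 = 0100000000000100
1000000000001001 XOR 0100000000000100:
  1 XOR 0 = 1
  0 XOR 1 = 1
  0 XOR 0 = 0
  0 XOR 0 = 0
  0 XOR 0 = 0
  0 XOR 0 = 0
  0 XOR 0 = 0
  0 XOR 0 = 0
  0 XOR 0 = 0
  0 XOR 0 = 0
  0 XOR 0 = 0
  0 XOR 0 = 0
  1 XOR 0 = 1
  0 XOR 1 = 1
  0 XOR 0 = 0
  1 XOR 0 = 1
= 1100000000001101


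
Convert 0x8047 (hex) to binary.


Each hex digit → 4 binary bits:
  8 = 1000
  0 = 0000
  4 = 0100
  7 = 0111
Concatenate: 1000 0000 0100 0111
= 1000000001000111


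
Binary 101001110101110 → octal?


Group into 3-bit groups: 101001110101110
  101 = 5
  001 = 1
  110 = 6
  101 = 5
  110 = 6
= 0o51656


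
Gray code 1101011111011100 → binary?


Gray code: 1101011111011100
MSB stays the same: 1
Each subsequent bit = prev_binary XOR current_gray:
  B[1] = 1 XOR 1 = 0
  B[2] = 0 XOR 0 = 0
  B[3] = 0 XOR 1 = 1
  B[4] = 1 XOR 0 = 1
  B[5] = 1 XOR 1 = 0
  B[6] = 0 XOR 1 = 1
  B[7] = 1 XOR 1 = 0
  B[8] = 0 XOR 1 = 1
  B[9] = 1 XOR 1 = 0
  B[10] = 0 XOR 0 = 0
  B[11] = 0 XOR 1 = 1
  B[12] = 1 XOR 1 = 0
  B[13] = 0 XOR 1 = 1
  B[14] = 1 XOR 0 = 1
  B[15] = 1 XOR 0 = 1
= 1001101010010111 (39575 decimal)


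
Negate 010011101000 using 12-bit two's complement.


Original: 010011101000
Step 1 - Invert all bits: 101100010111
Step 2 - Add 1: 101100010111 + 1
= 101100011000 (represents -1256)


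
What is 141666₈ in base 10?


Positional values:
Position 0: 6 × 8^0 = 6
Position 1: 6 × 8^1 = 48
Position 2: 6 × 8^2 = 384
Position 3: 1 × 8^3 = 512
Position 4: 4 × 8^4 = 16384
Position 5: 1 × 8^5 = 32768
Sum = 6 + 48 + 384 + 512 + 16384 + 32768
= 50102


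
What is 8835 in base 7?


Divide by 7 repeatedly:
8835 ÷ 7 = 1262 remainder 1
1262 ÷ 7 = 180 remainder 2
180 ÷ 7 = 25 remainder 5
25 ÷ 7 = 3 remainder 4
3 ÷ 7 = 0 remainder 3
Reading remainders bottom-up:
= 34521


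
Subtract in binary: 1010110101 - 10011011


Align and subtract column by column (LSB to MSB, borrowing when needed):
  1010110101
- 0010011011
  ----------
  col 0: (1 - 0 borrow-in) - 1 → 1 - 1 = 0, borrow out 0
  col 1: (0 - 0 borrow-in) - 1 → borrow from next column: (0+2) - 1 = 1, borrow out 1
  col 2: (1 - 1 borrow-in) - 0 → 0 - 0 = 0, borrow out 0
  col 3: (0 - 0 borrow-in) - 1 → borrow from next column: (0+2) - 1 = 1, borrow out 1
  col 4: (1 - 1 borrow-in) - 1 → borrow from next column: (0+2) - 1 = 1, borrow out 1
  col 5: (1 - 1 borrow-in) - 0 → 0 - 0 = 0, borrow out 0
  col 6: (0 - 0 borrow-in) - 0 → 0 - 0 = 0, borrow out 0
  col 7: (1 - 0 borrow-in) - 1 → 1 - 1 = 0, borrow out 0
  col 8: (0 - 0 borrow-in) - 0 → 0 - 0 = 0, borrow out 0
  col 9: (1 - 0 borrow-in) - 0 → 1 - 0 = 1, borrow out 0
Reading bits MSB→LSB: 1000011010
Strip leading zeros: 1000011010
= 1000011010


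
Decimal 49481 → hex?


Divide by 16 repeatedly:
49481 ÷ 16 = 3092 remainder 9 (9)
3092 ÷ 16 = 193 remainder 4 (4)
193 ÷ 16 = 12 remainder 1 (1)
12 ÷ 16 = 0 remainder 12 (C)
Reading remainders bottom-up:
= 0xC149


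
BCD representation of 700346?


Each digit → 4-bit binary:
  7 → 0111
  0 → 0000
  0 → 0000
  3 → 0011
  4 → 0100
  6 → 0110
= 0111 0000 0000 0011 0100 0110


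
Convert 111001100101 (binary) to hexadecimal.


Group into 4-bit nibbles: 111001100101
  1110 = E
  0110 = 6
  0101 = 5
= 0xE65


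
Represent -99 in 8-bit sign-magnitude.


Sign bit: 1 (negative)
Magnitude: 99 = 1100011
= 11100011


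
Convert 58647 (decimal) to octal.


Divide by 8 repeatedly:
58647 ÷ 8 = 7330 remainder 7
7330 ÷ 8 = 916 remainder 2
916 ÷ 8 = 114 remainder 4
114 ÷ 8 = 14 remainder 2
14 ÷ 8 = 1 remainder 6
1 ÷ 8 = 0 remainder 1
Reading remainders bottom-up:
= 0o162427


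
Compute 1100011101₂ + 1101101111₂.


Align and add column by column (LSB to MSB, carry propagating):
  01100011101
+ 01101101111
  -----------
  col 0: 1 + 1 + 0 (carry in) = 2 → bit 0, carry out 1
  col 1: 0 + 1 + 1 (carry in) = 2 → bit 0, carry out 1
  col 2: 1 + 1 + 1 (carry in) = 3 → bit 1, carry out 1
  col 3: 1 + 1 + 1 (carry in) = 3 → bit 1, carry out 1
  col 4: 1 + 0 + 1 (carry in) = 2 → bit 0, carry out 1
  col 5: 0 + 1 + 1 (carry in) = 2 → bit 0, carry out 1
  col 6: 0 + 1 + 1 (carry in) = 2 → bit 0, carry out 1
  col 7: 0 + 0 + 1 (carry in) = 1 → bit 1, carry out 0
  col 8: 1 + 1 + 0 (carry in) = 2 → bit 0, carry out 1
  col 9: 1 + 1 + 1 (carry in) = 3 → bit 1, carry out 1
  col 10: 0 + 0 + 1 (carry in) = 1 → bit 1, carry out 0
Reading bits MSB→LSB: 11010001100
Strip leading zeros: 11010001100
= 11010001100


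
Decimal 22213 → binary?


Divide by 2 repeatedly:
22213 ÷ 2 = 11106 remainder 1
11106 ÷ 2 = 5553 remainder 0
5553 ÷ 2 = 2776 remainder 1
2776 ÷ 2 = 1388 remainder 0
1388 ÷ 2 = 694 remainder 0
694 ÷ 2 = 347 remainder 0
347 ÷ 2 = 173 remainder 1
173 ÷ 2 = 86 remainder 1
86 ÷ 2 = 43 remainder 0
43 ÷ 2 = 21 remainder 1
21 ÷ 2 = 10 remainder 1
10 ÷ 2 = 5 remainder 0
5 ÷ 2 = 2 remainder 1
2 ÷ 2 = 1 remainder 0
1 ÷ 2 = 0 remainder 1
Reading remainders bottom-up:
= 101011011000101


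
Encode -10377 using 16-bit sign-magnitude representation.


Sign bit: 1 (negative)
Magnitude: 10377 = 010100010001001
= 1010100010001001


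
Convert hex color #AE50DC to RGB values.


Hex: #AE50DC
R = AE₁₆ = 174
G = 50₁₆ = 80
B = DC₁₆ = 220
= RGB(174, 80, 220)


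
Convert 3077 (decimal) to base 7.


Divide by 7 repeatedly:
3077 ÷ 7 = 439 remainder 4
439 ÷ 7 = 62 remainder 5
62 ÷ 7 = 8 remainder 6
8 ÷ 7 = 1 remainder 1
1 ÷ 7 = 0 remainder 1
Reading remainders bottom-up:
= 11654


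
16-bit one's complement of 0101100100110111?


Original: 0101100100110111
Invert all bits:
  bit 0: 0 → 1
  bit 1: 1 → 0
  bit 2: 0 → 1
  bit 3: 1 → 0
  bit 4: 1 → 0
  bit 5: 0 → 1
  bit 6: 0 → 1
  bit 7: 1 → 0
  bit 8: 0 → 1
  bit 9: 0 → 1
  bit 10: 1 → 0
  bit 11: 1 → 0
  bit 12: 0 → 1
  bit 13: 1 → 0
  bit 14: 1 → 0
  bit 15: 1 → 0
= 1010011011001000


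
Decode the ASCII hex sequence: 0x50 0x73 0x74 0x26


Codes (hex): 0x50 0x73 0x74 0x26
Per-code ASCII lookup:
  0x50 = 80  (range 65-90: uppercase, 80 - 65 = 15) → 'P'
  0x73 = 115  (range 97-122: lowercase, 115 - 97 = 18) → 's'
  0x74 = 116  (range 97-122: lowercase, 116 - 97 = 19) → 't'
  0x26 = 38  (special character) → '&'
= 'Pst&'


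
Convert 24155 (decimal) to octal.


Divide by 8 repeatedly:
24155 ÷ 8 = 3019 remainder 3
3019 ÷ 8 = 377 remainder 3
377 ÷ 8 = 47 remainder 1
47 ÷ 8 = 5 remainder 7
5 ÷ 8 = 0 remainder 5
Reading remainders bottom-up:
= 0o57133


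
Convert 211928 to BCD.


Each digit → 4-bit binary:
  2 → 0010
  1 → 0001
  1 → 0001
  9 → 1001
  2 → 0010
  8 → 1000
= 0010 0001 0001 1001 0010 1000


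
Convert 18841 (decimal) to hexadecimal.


Divide by 16 repeatedly:
18841 ÷ 16 = 1177 remainder 9 (9)
1177 ÷ 16 = 73 remainder 9 (9)
73 ÷ 16 = 4 remainder 9 (9)
4 ÷ 16 = 0 remainder 4 (4)
Reading remainders bottom-up:
= 0x4999


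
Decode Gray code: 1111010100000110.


Gray code: 1111010100000110
MSB stays the same: 1
Each subsequent bit = prev_binary XOR current_gray:
  B[1] = 1 XOR 1 = 0
  B[2] = 0 XOR 1 = 1
  B[3] = 1 XOR 1 = 0
  B[4] = 0 XOR 0 = 0
  B[5] = 0 XOR 1 = 1
  B[6] = 1 XOR 0 = 1
  B[7] = 1 XOR 1 = 0
  B[8] = 0 XOR 0 = 0
  B[9] = 0 XOR 0 = 0
  B[10] = 0 XOR 0 = 0
  B[11] = 0 XOR 0 = 0
  B[12] = 0 XOR 0 = 0
  B[13] = 0 XOR 1 = 1
  B[14] = 1 XOR 1 = 0
  B[15] = 0 XOR 0 = 0
= 1010011000000100 (42500 decimal)


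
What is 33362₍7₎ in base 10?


Positional values (base 7):
  2 × 7^0 = 2 × 1 = 2
  6 × 7^1 = 6 × 7 = 42
  3 × 7^2 = 3 × 49 = 147
  3 × 7^3 = 3 × 343 = 1029
  3 × 7^4 = 3 × 2401 = 7203
Sum = 2 + 42 + 147 + 1029 + 7203
= 8423


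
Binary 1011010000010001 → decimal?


Positional values:
Bit 0: 1 × 2^0 = 1
Bit 4: 1 × 2^4 = 16
Bit 10: 1 × 2^10 = 1024
Bit 12: 1 × 2^12 = 4096
Bit 13: 1 × 2^13 = 8192
Bit 15: 1 × 2^15 = 32768
Sum = 1 + 16 + 1024 + 4096 + 8192 + 32768
= 46097


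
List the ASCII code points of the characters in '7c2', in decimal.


String: '7c2'  (3 characters)
Per-character ASCII lookup:
  '7': digits start at 48: '7' = 48 + 7 = 55
  'c': lowercase starts at 97: 'c' = 97 + 2 = 99
  '2': digits start at 48: '2' = 48 + 2 = 50
= 55 99 50


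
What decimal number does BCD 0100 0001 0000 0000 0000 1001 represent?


Each 4-bit group → digit:
  0100 → 4
  0001 → 1
  0000 → 0
  0000 → 0
  0000 → 0
  1001 → 9
= 410009


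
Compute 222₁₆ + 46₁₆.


Align and add column by column (LSB to MSB, each column mod 16 with carry):
  0222
+ 0046
  ----
  col 0: 2(2) + 6(6) + 0 (carry in) = 8 → 8(8), carry out 0
  col 1: 2(2) + 4(4) + 0 (carry in) = 6 → 6(6), carry out 0
  col 2: 2(2) + 0(0) + 0 (carry in) = 2 → 2(2), carry out 0
  col 3: 0(0) + 0(0) + 0 (carry in) = 0 → 0(0), carry out 0
Reading digits MSB→LSB: 0268
Strip leading zeros: 268
= 0x268


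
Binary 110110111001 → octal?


Group into 3-bit groups: 110110111001
  110 = 6
  110 = 6
  111 = 7
  001 = 1
= 0o6671


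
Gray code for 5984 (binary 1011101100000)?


Binary: 1011101100000
Gray code: G = B XOR (B >> 1)
B >> 1 = 0101110110000
1011101100000 XOR 0101110110000:
  1 XOR 0 = 1
  0 XOR 1 = 1
  1 XOR 0 = 1
  1 XOR 1 = 0
  1 XOR 1 = 0
  0 XOR 1 = 1
  1 XOR 0 = 1
  1 XOR 1 = 0
  0 XOR 1 = 1
  0 XOR 0 = 0
  0 XOR 0 = 0
  0 XOR 0 = 0
  0 XOR 0 = 0
= 1110011010000


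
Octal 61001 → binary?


Each octal digit → 3 binary bits:
  6 = 110
  1 = 001
  0 = 000
  0 = 000
  1 = 001
Concatenate: 110 001 000 000 001
= 110001000000001


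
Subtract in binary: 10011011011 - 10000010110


Align and subtract column by column (LSB to MSB, borrowing when needed):
  10011011011
- 10000010110
  -----------
  col 0: (1 - 0 borrow-in) - 0 → 1 - 0 = 1, borrow out 0
  col 1: (1 - 0 borrow-in) - 1 → 1 - 1 = 0, borrow out 0
  col 2: (0 - 0 borrow-in) - 1 → borrow from next column: (0+2) - 1 = 1, borrow out 1
  col 3: (1 - 1 borrow-in) - 0 → 0 - 0 = 0, borrow out 0
  col 4: (1 - 0 borrow-in) - 1 → 1 - 1 = 0, borrow out 0
  col 5: (0 - 0 borrow-in) - 0 → 0 - 0 = 0, borrow out 0
  col 6: (1 - 0 borrow-in) - 0 → 1 - 0 = 1, borrow out 0
  col 7: (1 - 0 borrow-in) - 0 → 1 - 0 = 1, borrow out 0
  col 8: (0 - 0 borrow-in) - 0 → 0 - 0 = 0, borrow out 0
  col 9: (0 - 0 borrow-in) - 0 → 0 - 0 = 0, borrow out 0
  col 10: (1 - 0 borrow-in) - 1 → 1 - 1 = 0, borrow out 0
Reading bits MSB→LSB: 00011000101
Strip leading zeros: 11000101
= 11000101


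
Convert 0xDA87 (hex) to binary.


Each hex digit → 4 binary bits:
  D = 1101
  A = 1010
  8 = 1000
  7 = 0111
Concatenate: 1101 1010 1000 0111
= 1101101010000111


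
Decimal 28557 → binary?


Divide by 2 repeatedly:
28557 ÷ 2 = 14278 remainder 1
14278 ÷ 2 = 7139 remainder 0
7139 ÷ 2 = 3569 remainder 1
3569 ÷ 2 = 1784 remainder 1
1784 ÷ 2 = 892 remainder 0
892 ÷ 2 = 446 remainder 0
446 ÷ 2 = 223 remainder 0
223 ÷ 2 = 111 remainder 1
111 ÷ 2 = 55 remainder 1
55 ÷ 2 = 27 remainder 1
27 ÷ 2 = 13 remainder 1
13 ÷ 2 = 6 remainder 1
6 ÷ 2 = 3 remainder 0
3 ÷ 2 = 1 remainder 1
1 ÷ 2 = 0 remainder 1
Reading remainders bottom-up:
= 110111110001101


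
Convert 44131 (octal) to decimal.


Positional values:
Position 0: 1 × 8^0 = 1
Position 1: 3 × 8^1 = 24
Position 2: 1 × 8^2 = 64
Position 3: 4 × 8^3 = 2048
Position 4: 4 × 8^4 = 16384
Sum = 1 + 24 + 64 + 2048 + 16384
= 18521


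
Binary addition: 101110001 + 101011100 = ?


Align and add column by column (LSB to MSB, carry propagating):
  0101110001
+ 0101011100
  ----------
  col 0: 1 + 0 + 0 (carry in) = 1 → bit 1, carry out 0
  col 1: 0 + 0 + 0 (carry in) = 0 → bit 0, carry out 0
  col 2: 0 + 1 + 0 (carry in) = 1 → bit 1, carry out 0
  col 3: 0 + 1 + 0 (carry in) = 1 → bit 1, carry out 0
  col 4: 1 + 1 + 0 (carry in) = 2 → bit 0, carry out 1
  col 5: 1 + 0 + 1 (carry in) = 2 → bit 0, carry out 1
  col 6: 1 + 1 + 1 (carry in) = 3 → bit 1, carry out 1
  col 7: 0 + 0 + 1 (carry in) = 1 → bit 1, carry out 0
  col 8: 1 + 1 + 0 (carry in) = 2 → bit 0, carry out 1
  col 9: 0 + 0 + 1 (carry in) = 1 → bit 1, carry out 0
Reading bits MSB→LSB: 1011001101
Strip leading zeros: 1011001101
= 1011001101


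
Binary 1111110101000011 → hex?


Group into 4-bit nibbles: 1111110101000011
  1111 = F
  1101 = D
  0100 = 4
  0011 = 3
= 0xFD43


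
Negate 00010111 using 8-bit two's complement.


Original: 00010111
Step 1 - Invert all bits: 11101000
Step 2 - Add 1: 11101000 + 1
= 11101001 (represents -23)


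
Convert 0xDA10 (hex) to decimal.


Positional values:
Position 0: 0 × 16^0 = 0 × 1 = 0
Position 1: 1 × 16^1 = 1 × 16 = 16
Position 2: A × 16^2 = 10 × 256 = 2560
Position 3: D × 16^3 = 13 × 4096 = 53248
Sum = 0 + 16 + 2560 + 53248
= 55824


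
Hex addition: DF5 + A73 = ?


Align and add column by column (LSB to MSB, each column mod 16 with carry):
  0DF5
+ 0A73
  ----
  col 0: 5(5) + 3(3) + 0 (carry in) = 8 → 8(8), carry out 0
  col 1: F(15) + 7(7) + 0 (carry in) = 22 → 6(6), carry out 1
  col 2: D(13) + A(10) + 1 (carry in) = 24 → 8(8), carry out 1
  col 3: 0(0) + 0(0) + 1 (carry in) = 1 → 1(1), carry out 0
Reading digits MSB→LSB: 1868
Strip leading zeros: 1868
= 0x1868


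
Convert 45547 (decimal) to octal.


Divide by 8 repeatedly:
45547 ÷ 8 = 5693 remainder 3
5693 ÷ 8 = 711 remainder 5
711 ÷ 8 = 88 remainder 7
88 ÷ 8 = 11 remainder 0
11 ÷ 8 = 1 remainder 3
1 ÷ 8 = 0 remainder 1
Reading remainders bottom-up:
= 0o130753


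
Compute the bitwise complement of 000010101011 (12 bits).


Original: 000010101011
Invert all bits:
  bit 0: 0 → 1
  bit 1: 0 → 1
  bit 2: 0 → 1
  bit 3: 0 → 1
  bit 4: 1 → 0
  bit 5: 0 → 1
  bit 6: 1 → 0
  bit 7: 0 → 1
  bit 8: 1 → 0
  bit 9: 0 → 1
  bit 10: 1 → 0
  bit 11: 1 → 0
= 111101010100


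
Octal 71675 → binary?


Each octal digit → 3 binary bits:
  7 = 111
  1 = 001
  6 = 110
  7 = 111
  5 = 101
Concatenate: 111 001 110 111 101
= 111001110111101


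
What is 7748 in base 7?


Divide by 7 repeatedly:
7748 ÷ 7 = 1106 remainder 6
1106 ÷ 7 = 158 remainder 0
158 ÷ 7 = 22 remainder 4
22 ÷ 7 = 3 remainder 1
3 ÷ 7 = 0 remainder 3
Reading remainders bottom-up:
= 31406


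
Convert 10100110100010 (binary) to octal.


Group into 3-bit groups: 010100110100010
  010 = 2
  100 = 4
  110 = 6
  100 = 4
  010 = 2
= 0o24642


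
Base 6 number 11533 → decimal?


Positional values (base 6):
  3 × 6^0 = 3 × 1 = 3
  3 × 6^1 = 3 × 6 = 18
  5 × 6^2 = 5 × 36 = 180
  1 × 6^3 = 1 × 216 = 216
  1 × 6^4 = 1 × 1296 = 1296
Sum = 3 + 18 + 180 + 216 + 1296
= 1713


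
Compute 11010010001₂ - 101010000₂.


Align and subtract column by column (LSB to MSB, borrowing when needed):
  11010010001
- 00101010000
  -----------
  col 0: (1 - 0 borrow-in) - 0 → 1 - 0 = 1, borrow out 0
  col 1: (0 - 0 borrow-in) - 0 → 0 - 0 = 0, borrow out 0
  col 2: (0 - 0 borrow-in) - 0 → 0 - 0 = 0, borrow out 0
  col 3: (0 - 0 borrow-in) - 0 → 0 - 0 = 0, borrow out 0
  col 4: (1 - 0 borrow-in) - 1 → 1 - 1 = 0, borrow out 0
  col 5: (0 - 0 borrow-in) - 0 → 0 - 0 = 0, borrow out 0
  col 6: (0 - 0 borrow-in) - 1 → borrow from next column: (0+2) - 1 = 1, borrow out 1
  col 7: (1 - 1 borrow-in) - 0 → 0 - 0 = 0, borrow out 0
  col 8: (0 - 0 borrow-in) - 1 → borrow from next column: (0+2) - 1 = 1, borrow out 1
  col 9: (1 - 1 borrow-in) - 0 → 0 - 0 = 0, borrow out 0
  col 10: (1 - 0 borrow-in) - 0 → 1 - 0 = 1, borrow out 0
Reading bits MSB→LSB: 10101000001
Strip leading zeros: 10101000001
= 10101000001


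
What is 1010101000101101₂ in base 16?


Group into 4-bit nibbles: 1010101000101101
  1010 = A
  1010 = A
  0010 = 2
  1101 = D
= 0xAA2D


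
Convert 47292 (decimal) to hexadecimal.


Divide by 16 repeatedly:
47292 ÷ 16 = 2955 remainder 12 (C)
2955 ÷ 16 = 184 remainder 11 (B)
184 ÷ 16 = 11 remainder 8 (8)
11 ÷ 16 = 0 remainder 11 (B)
Reading remainders bottom-up:
= 0xB8BC


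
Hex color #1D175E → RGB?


Hex: #1D175E
R = 1D₁₆ = 29
G = 17₁₆ = 23
B = 5E₁₆ = 94
= RGB(29, 23, 94)


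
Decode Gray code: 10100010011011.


Gray code: 10100010011011
MSB stays the same: 1
Each subsequent bit = prev_binary XOR current_gray:
  B[1] = 1 XOR 0 = 1
  B[2] = 1 XOR 1 = 0
  B[3] = 0 XOR 0 = 0
  B[4] = 0 XOR 0 = 0
  B[5] = 0 XOR 0 = 0
  B[6] = 0 XOR 1 = 1
  B[7] = 1 XOR 0 = 1
  B[8] = 1 XOR 0 = 1
  B[9] = 1 XOR 1 = 0
  B[10] = 0 XOR 1 = 1
  B[11] = 1 XOR 0 = 1
  B[12] = 1 XOR 1 = 0
  B[13] = 0 XOR 1 = 1
= 11000011101101 (12525 decimal)


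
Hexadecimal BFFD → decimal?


Positional values:
Position 0: D × 16^0 = 13 × 1 = 13
Position 1: F × 16^1 = 15 × 16 = 240
Position 2: F × 16^2 = 15 × 256 = 3840
Position 3: B × 16^3 = 11 × 4096 = 45056
Sum = 13 + 240 + 3840 + 45056
= 49149


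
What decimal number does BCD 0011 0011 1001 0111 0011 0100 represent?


Each 4-bit group → digit:
  0011 → 3
  0011 → 3
  1001 → 9
  0111 → 7
  0011 → 3
  0100 → 4
= 339734


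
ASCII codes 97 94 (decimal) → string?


Codes (decimal): 97 94
Per-code ASCII lookup:
  97  (range 97-122: lowercase, 97 - 97 = 0) → 'a'
  94  (special character) → '^'
= 'a^'


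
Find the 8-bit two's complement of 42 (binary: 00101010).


Original: 00101010
Step 1 - Invert all bits: 11010101
Step 2 - Add 1: 11010101 + 1
= 11010110 (represents -42)


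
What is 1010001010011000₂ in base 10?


Positional values:
Bit 3: 1 × 2^3 = 8
Bit 4: 1 × 2^4 = 16
Bit 7: 1 × 2^7 = 128
Bit 9: 1 × 2^9 = 512
Bit 13: 1 × 2^13 = 8192
Bit 15: 1 × 2^15 = 32768
Sum = 8 + 16 + 128 + 512 + 8192 + 32768
= 41624


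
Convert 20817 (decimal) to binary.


Divide by 2 repeatedly:
20817 ÷ 2 = 10408 remainder 1
10408 ÷ 2 = 5204 remainder 0
5204 ÷ 2 = 2602 remainder 0
2602 ÷ 2 = 1301 remainder 0
1301 ÷ 2 = 650 remainder 1
650 ÷ 2 = 325 remainder 0
325 ÷ 2 = 162 remainder 1
162 ÷ 2 = 81 remainder 0
81 ÷ 2 = 40 remainder 1
40 ÷ 2 = 20 remainder 0
20 ÷ 2 = 10 remainder 0
10 ÷ 2 = 5 remainder 0
5 ÷ 2 = 2 remainder 1
2 ÷ 2 = 1 remainder 0
1 ÷ 2 = 0 remainder 1
Reading remainders bottom-up:
= 101000101010001


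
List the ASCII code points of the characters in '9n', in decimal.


String: '9n'  (2 characters)
Per-character ASCII lookup:
  '9': digits start at 48: '9' = 48 + 9 = 57
  'n': lowercase starts at 97: 'n' = 97 + 13 = 110
= 57 110


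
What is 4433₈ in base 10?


Positional values:
Position 0: 3 × 8^0 = 3
Position 1: 3 × 8^1 = 24
Position 2: 4 × 8^2 = 256
Position 3: 4 × 8^3 = 2048
Sum = 3 + 24 + 256 + 2048
= 2331


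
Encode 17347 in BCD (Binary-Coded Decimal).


Each digit → 4-bit binary:
  1 → 0001
  7 → 0111
  3 → 0011
  4 → 0100
  7 → 0111
= 0001 0111 0011 0100 0111


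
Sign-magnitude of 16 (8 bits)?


Sign bit: 0 (positive)
Magnitude: 16 = 0010000
= 00010000


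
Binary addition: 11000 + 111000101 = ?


Align and add column by column (LSB to MSB, carry propagating):
  0000011000
+ 0111000101
  ----------
  col 0: 0 + 1 + 0 (carry in) = 1 → bit 1, carry out 0
  col 1: 0 + 0 + 0 (carry in) = 0 → bit 0, carry out 0
  col 2: 0 + 1 + 0 (carry in) = 1 → bit 1, carry out 0
  col 3: 1 + 0 + 0 (carry in) = 1 → bit 1, carry out 0
  col 4: 1 + 0 + 0 (carry in) = 1 → bit 1, carry out 0
  col 5: 0 + 0 + 0 (carry in) = 0 → bit 0, carry out 0
  col 6: 0 + 1 + 0 (carry in) = 1 → bit 1, carry out 0
  col 7: 0 + 1 + 0 (carry in) = 1 → bit 1, carry out 0
  col 8: 0 + 1 + 0 (carry in) = 1 → bit 1, carry out 0
  col 9: 0 + 0 + 0 (carry in) = 0 → bit 0, carry out 0
Reading bits MSB→LSB: 0111011101
Strip leading zeros: 111011101
= 111011101


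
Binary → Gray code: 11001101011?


Binary: 11001101011
Gray code: G = B XOR (B >> 1)
B >> 1 = 01100110101
11001101011 XOR 01100110101:
  1 XOR 0 = 1
  1 XOR 1 = 0
  0 XOR 1 = 1
  0 XOR 0 = 0
  1 XOR 0 = 1
  1 XOR 1 = 0
  0 XOR 1 = 1
  1 XOR 0 = 1
  0 XOR 1 = 1
  1 XOR 0 = 1
  1 XOR 1 = 0
= 10101011110


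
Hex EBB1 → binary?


Each hex digit → 4 binary bits:
  E = 1110
  B = 1011
  B = 1011
  1 = 0001
Concatenate: 1110 1011 1011 0001
= 1110101110110001


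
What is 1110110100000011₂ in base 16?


Group into 4-bit nibbles: 1110110100000011
  1110 = E
  1101 = D
  0000 = 0
  0011 = 3
= 0xED03


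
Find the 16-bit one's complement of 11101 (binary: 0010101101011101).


Original: 0010101101011101
Invert all bits:
  bit 0: 0 → 1
  bit 1: 0 → 1
  bit 2: 1 → 0
  bit 3: 0 → 1
  bit 4: 1 → 0
  bit 5: 0 → 1
  bit 6: 1 → 0
  bit 7: 1 → 0
  bit 8: 0 → 1
  bit 9: 1 → 0
  bit 10: 0 → 1
  bit 11: 1 → 0
  bit 12: 1 → 0
  bit 13: 1 → 0
  bit 14: 0 → 1
  bit 15: 1 → 0
= 1101010010100010


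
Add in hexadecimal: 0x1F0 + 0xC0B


Align and add column by column (LSB to MSB, each column mod 16 with carry):
  01F0
+ 0C0B
  ----
  col 0: 0(0) + B(11) + 0 (carry in) = 11 → B(11), carry out 0
  col 1: F(15) + 0(0) + 0 (carry in) = 15 → F(15), carry out 0
  col 2: 1(1) + C(12) + 0 (carry in) = 13 → D(13), carry out 0
  col 3: 0(0) + 0(0) + 0 (carry in) = 0 → 0(0), carry out 0
Reading digits MSB→LSB: 0DFB
Strip leading zeros: DFB
= 0xDFB


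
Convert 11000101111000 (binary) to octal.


Group into 3-bit groups: 011000101111000
  011 = 3
  000 = 0
  101 = 5
  111 = 7
  000 = 0
= 0o30570


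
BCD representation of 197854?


Each digit → 4-bit binary:
  1 → 0001
  9 → 1001
  7 → 0111
  8 → 1000
  5 → 0101
  4 → 0100
= 0001 1001 0111 1000 0101 0100


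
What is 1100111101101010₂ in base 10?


Positional values:
Bit 1: 1 × 2^1 = 2
Bit 3: 1 × 2^3 = 8
Bit 5: 1 × 2^5 = 32
Bit 6: 1 × 2^6 = 64
Bit 8: 1 × 2^8 = 256
Bit 9: 1 × 2^9 = 512
Bit 10: 1 × 2^10 = 1024
Bit 11: 1 × 2^11 = 2048
Bit 14: 1 × 2^14 = 16384
Bit 15: 1 × 2^15 = 32768
Sum = 2 + 8 + 32 + 64 + 256 + 512 + 1024 + 2048 + 16384 + 32768
= 53098


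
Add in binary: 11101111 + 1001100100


Align and add column by column (LSB to MSB, carry propagating):
  00011101111
+ 01001100100
  -----------
  col 0: 1 + 0 + 0 (carry in) = 1 → bit 1, carry out 0
  col 1: 1 + 0 + 0 (carry in) = 1 → bit 1, carry out 0
  col 2: 1 + 1 + 0 (carry in) = 2 → bit 0, carry out 1
  col 3: 1 + 0 + 1 (carry in) = 2 → bit 0, carry out 1
  col 4: 0 + 0 + 1 (carry in) = 1 → bit 1, carry out 0
  col 5: 1 + 1 + 0 (carry in) = 2 → bit 0, carry out 1
  col 6: 1 + 1 + 1 (carry in) = 3 → bit 1, carry out 1
  col 7: 1 + 0 + 1 (carry in) = 2 → bit 0, carry out 1
  col 8: 0 + 0 + 1 (carry in) = 1 → bit 1, carry out 0
  col 9: 0 + 1 + 0 (carry in) = 1 → bit 1, carry out 0
  col 10: 0 + 0 + 0 (carry in) = 0 → bit 0, carry out 0
Reading bits MSB→LSB: 01101010011
Strip leading zeros: 1101010011
= 1101010011


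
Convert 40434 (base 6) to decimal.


Positional values (base 6):
  4 × 6^0 = 4 × 1 = 4
  3 × 6^1 = 3 × 6 = 18
  4 × 6^2 = 4 × 36 = 144
  0 × 6^3 = 0 × 216 = 0
  4 × 6^4 = 4 × 1296 = 5184
Sum = 4 + 18 + 144 + 0 + 5184
= 5350


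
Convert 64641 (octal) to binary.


Each octal digit → 3 binary bits:
  6 = 110
  4 = 100
  6 = 110
  4 = 100
  1 = 001
Concatenate: 110 100 110 100 001
= 110100110100001


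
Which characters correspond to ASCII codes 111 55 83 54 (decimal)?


Codes (decimal): 111 55 83 54
Per-code ASCII lookup:
  111  (range 97-122: lowercase, 111 - 97 = 14) → 'o'
  55  (range 48-57: digits, 55 - 48 = 7) → '7'
  83  (range 65-90: uppercase, 83 - 65 = 18) → 'S'
  54  (range 48-57: digits, 54 - 48 = 6) → '6'
= 'o7S6'


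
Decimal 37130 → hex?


Divide by 16 repeatedly:
37130 ÷ 16 = 2320 remainder 10 (A)
2320 ÷ 16 = 145 remainder 0 (0)
145 ÷ 16 = 9 remainder 1 (1)
9 ÷ 16 = 0 remainder 9 (9)
Reading remainders bottom-up:
= 0x910A


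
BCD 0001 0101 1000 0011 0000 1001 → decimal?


Each 4-bit group → digit:
  0001 → 1
  0101 → 5
  1000 → 8
  0011 → 3
  0000 → 0
  1001 → 9
= 158309


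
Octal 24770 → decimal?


Positional values:
Position 0: 0 × 8^0 = 0
Position 1: 7 × 8^1 = 56
Position 2: 7 × 8^2 = 448
Position 3: 4 × 8^3 = 2048
Position 4: 2 × 8^4 = 8192
Sum = 0 + 56 + 448 + 2048 + 8192
= 10744


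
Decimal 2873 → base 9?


Divide by 9 repeatedly:
2873 ÷ 9 = 319 remainder 2
319 ÷ 9 = 35 remainder 4
35 ÷ 9 = 3 remainder 8
3 ÷ 9 = 0 remainder 3
Reading remainders bottom-up:
= 3842


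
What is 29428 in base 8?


Divide by 8 repeatedly:
29428 ÷ 8 = 3678 remainder 4
3678 ÷ 8 = 459 remainder 6
459 ÷ 8 = 57 remainder 3
57 ÷ 8 = 7 remainder 1
7 ÷ 8 = 0 remainder 7
Reading remainders bottom-up:
= 0o71364


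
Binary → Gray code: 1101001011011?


Binary: 1101001011011
Gray code: G = B XOR (B >> 1)
B >> 1 = 0110100101101
1101001011011 XOR 0110100101101:
  1 XOR 0 = 1
  1 XOR 1 = 0
  0 XOR 1 = 1
  1 XOR 0 = 1
  0 XOR 1 = 1
  0 XOR 0 = 0
  1 XOR 0 = 1
  0 XOR 1 = 1
  1 XOR 0 = 1
  1 XOR 1 = 0
  0 XOR 1 = 1
  1 XOR 0 = 1
  1 XOR 1 = 0
= 1011101110110


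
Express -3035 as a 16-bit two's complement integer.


Original: 0000101111011011
Step 1 - Invert all bits: 1111010000100100
Step 2 - Add 1: 1111010000100100 + 1
= 1111010000100101 (represents -3035)


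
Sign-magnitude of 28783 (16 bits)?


Sign bit: 0 (positive)
Magnitude: 28783 = 111000001101111
= 0111000001101111


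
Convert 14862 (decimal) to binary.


Divide by 2 repeatedly:
14862 ÷ 2 = 7431 remainder 0
7431 ÷ 2 = 3715 remainder 1
3715 ÷ 2 = 1857 remainder 1
1857 ÷ 2 = 928 remainder 1
928 ÷ 2 = 464 remainder 0
464 ÷ 2 = 232 remainder 0
232 ÷ 2 = 116 remainder 0
116 ÷ 2 = 58 remainder 0
58 ÷ 2 = 29 remainder 0
29 ÷ 2 = 14 remainder 1
14 ÷ 2 = 7 remainder 0
7 ÷ 2 = 3 remainder 1
3 ÷ 2 = 1 remainder 1
1 ÷ 2 = 0 remainder 1
Reading remainders bottom-up:
= 11101000001110


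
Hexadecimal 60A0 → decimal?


Positional values:
Position 0: 0 × 16^0 = 0 × 1 = 0
Position 1: A × 16^1 = 10 × 16 = 160
Position 2: 0 × 16^2 = 0 × 256 = 0
Position 3: 6 × 16^3 = 6 × 4096 = 24576
Sum = 0 + 160 + 0 + 24576
= 24736


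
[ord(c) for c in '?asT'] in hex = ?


String: '?asT'  (4 characters)
Per-character ASCII lookup:
  '?': special character: '?' = 63 → 0x3F
  'a': lowercase starts at 97: 'a' = 97 + 0 = 97 → 0x61
  's': lowercase starts at 97: 's' = 97 + 18 = 115 → 0x73
  'T': uppercase starts at 65: 'T' = 65 + 19 = 84 → 0x54
= 0x3F 0x61 0x73 0x54


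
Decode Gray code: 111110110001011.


Gray code: 111110110001011
MSB stays the same: 1
Each subsequent bit = prev_binary XOR current_gray:
  B[1] = 1 XOR 1 = 0
  B[2] = 0 XOR 1 = 1
  B[3] = 1 XOR 1 = 0
  B[4] = 0 XOR 1 = 1
  B[5] = 1 XOR 0 = 1
  B[6] = 1 XOR 1 = 0
  B[7] = 0 XOR 1 = 1
  B[8] = 1 XOR 0 = 1
  B[9] = 1 XOR 0 = 1
  B[10] = 1 XOR 0 = 1
  B[11] = 1 XOR 1 = 0
  B[12] = 0 XOR 0 = 0
  B[13] = 0 XOR 1 = 1
  B[14] = 1 XOR 1 = 0
= 101011011110010 (22258 decimal)


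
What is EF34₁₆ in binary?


Each hex digit → 4 binary bits:
  E = 1110
  F = 1111
  3 = 0011
  4 = 0100
Concatenate: 1110 1111 0011 0100
= 1110111100110100


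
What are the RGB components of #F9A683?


Hex: #F9A683
R = F9₁₆ = 249
G = A6₁₆ = 166
B = 83₁₆ = 131
= RGB(249, 166, 131)


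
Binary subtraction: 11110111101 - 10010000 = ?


Align and subtract column by column (LSB to MSB, borrowing when needed):
  11110111101
- 00010010000
  -----------
  col 0: (1 - 0 borrow-in) - 0 → 1 - 0 = 1, borrow out 0
  col 1: (0 - 0 borrow-in) - 0 → 0 - 0 = 0, borrow out 0
  col 2: (1 - 0 borrow-in) - 0 → 1 - 0 = 1, borrow out 0
  col 3: (1 - 0 borrow-in) - 0 → 1 - 0 = 1, borrow out 0
  col 4: (1 - 0 borrow-in) - 1 → 1 - 1 = 0, borrow out 0
  col 5: (1 - 0 borrow-in) - 0 → 1 - 0 = 1, borrow out 0
  col 6: (0 - 0 borrow-in) - 0 → 0 - 0 = 0, borrow out 0
  col 7: (1 - 0 borrow-in) - 1 → 1 - 1 = 0, borrow out 0
  col 8: (1 - 0 borrow-in) - 0 → 1 - 0 = 1, borrow out 0
  col 9: (1 - 0 borrow-in) - 0 → 1 - 0 = 1, borrow out 0
  col 10: (1 - 0 borrow-in) - 0 → 1 - 0 = 1, borrow out 0
Reading bits MSB→LSB: 11100101101
Strip leading zeros: 11100101101
= 11100101101


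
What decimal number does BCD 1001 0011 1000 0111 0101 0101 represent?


Each 4-bit group → digit:
  1001 → 9
  0011 → 3
  1000 → 8
  0111 → 7
  0101 → 5
  0101 → 5
= 938755


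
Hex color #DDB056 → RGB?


Hex: #DDB056
R = DD₁₆ = 221
G = B0₁₆ = 176
B = 56₁₆ = 86
= RGB(221, 176, 86)


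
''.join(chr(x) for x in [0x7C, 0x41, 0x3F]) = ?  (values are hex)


Codes (hex): 0x7C 0x41 0x3F
Per-code ASCII lookup:
  0x7C = 124  (special character) → '|'
  0x41 = 65  (range 65-90: uppercase, 65 - 65 = 0) → 'A'
  0x3F = 63  (special character) → '?'
= '|A?'


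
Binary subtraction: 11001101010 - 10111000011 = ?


Align and subtract column by column (LSB to MSB, borrowing when needed):
  11001101010
- 10111000011
  -----------
  col 0: (0 - 0 borrow-in) - 1 → borrow from next column: (0+2) - 1 = 1, borrow out 1
  col 1: (1 - 1 borrow-in) - 1 → borrow from next column: (0+2) - 1 = 1, borrow out 1
  col 2: (0 - 1 borrow-in) - 0 → borrow from next column: (-1+2) - 0 = 1, borrow out 1
  col 3: (1 - 1 borrow-in) - 0 → 0 - 0 = 0, borrow out 0
  col 4: (0 - 0 borrow-in) - 0 → 0 - 0 = 0, borrow out 0
  col 5: (1 - 0 borrow-in) - 0 → 1 - 0 = 1, borrow out 0
  col 6: (1 - 0 borrow-in) - 1 → 1 - 1 = 0, borrow out 0
  col 7: (0 - 0 borrow-in) - 1 → borrow from next column: (0+2) - 1 = 1, borrow out 1
  col 8: (0 - 1 borrow-in) - 1 → borrow from next column: (-1+2) - 1 = 0, borrow out 1
  col 9: (1 - 1 borrow-in) - 0 → 0 - 0 = 0, borrow out 0
  col 10: (1 - 0 borrow-in) - 1 → 1 - 1 = 0, borrow out 0
Reading bits MSB→LSB: 00010100111
Strip leading zeros: 10100111
= 10100111


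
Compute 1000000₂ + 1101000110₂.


Align and add column by column (LSB to MSB, carry propagating):
  00001000000
+ 01101000110
  -----------
  col 0: 0 + 0 + 0 (carry in) = 0 → bit 0, carry out 0
  col 1: 0 + 1 + 0 (carry in) = 1 → bit 1, carry out 0
  col 2: 0 + 1 + 0 (carry in) = 1 → bit 1, carry out 0
  col 3: 0 + 0 + 0 (carry in) = 0 → bit 0, carry out 0
  col 4: 0 + 0 + 0 (carry in) = 0 → bit 0, carry out 0
  col 5: 0 + 0 + 0 (carry in) = 0 → bit 0, carry out 0
  col 6: 1 + 1 + 0 (carry in) = 2 → bit 0, carry out 1
  col 7: 0 + 0 + 1 (carry in) = 1 → bit 1, carry out 0
  col 8: 0 + 1 + 0 (carry in) = 1 → bit 1, carry out 0
  col 9: 0 + 1 + 0 (carry in) = 1 → bit 1, carry out 0
  col 10: 0 + 0 + 0 (carry in) = 0 → bit 0, carry out 0
Reading bits MSB→LSB: 01110000110
Strip leading zeros: 1110000110
= 1110000110


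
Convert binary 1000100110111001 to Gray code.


Binary: 1000100110111001
Gray code: G = B XOR (B >> 1)
B >> 1 = 0100010011011100
1000100110111001 XOR 0100010011011100:
  1 XOR 0 = 1
  0 XOR 1 = 1
  0 XOR 0 = 0
  0 XOR 0 = 0
  1 XOR 0 = 1
  0 XOR 1 = 1
  0 XOR 0 = 0
  1 XOR 0 = 1
  1 XOR 1 = 0
  0 XOR 1 = 1
  1 XOR 0 = 1
  1 XOR 1 = 0
  1 XOR 1 = 0
  0 XOR 1 = 1
  0 XOR 0 = 0
  1 XOR 0 = 1
= 1100110101100101


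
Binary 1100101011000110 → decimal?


Positional values:
Bit 1: 1 × 2^1 = 2
Bit 2: 1 × 2^2 = 4
Bit 6: 1 × 2^6 = 64
Bit 7: 1 × 2^7 = 128
Bit 9: 1 × 2^9 = 512
Bit 11: 1 × 2^11 = 2048
Bit 14: 1 × 2^14 = 16384
Bit 15: 1 × 2^15 = 32768
Sum = 2 + 4 + 64 + 128 + 512 + 2048 + 16384 + 32768
= 51910


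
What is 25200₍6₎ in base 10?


Positional values (base 6):
  0 × 6^0 = 0 × 1 = 0
  0 × 6^1 = 0 × 6 = 0
  2 × 6^2 = 2 × 36 = 72
  5 × 6^3 = 5 × 216 = 1080
  2 × 6^4 = 2 × 1296 = 2592
Sum = 0 + 0 + 72 + 1080 + 2592
= 3744


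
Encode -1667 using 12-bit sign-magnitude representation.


Sign bit: 1 (negative)
Magnitude: 1667 = 11010000011
= 111010000011


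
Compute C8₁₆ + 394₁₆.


Align and add column by column (LSB to MSB, each column mod 16 with carry):
  00C8
+ 0394
  ----
  col 0: 8(8) + 4(4) + 0 (carry in) = 12 → C(12), carry out 0
  col 1: C(12) + 9(9) + 0 (carry in) = 21 → 5(5), carry out 1
  col 2: 0(0) + 3(3) + 1 (carry in) = 4 → 4(4), carry out 0
  col 3: 0(0) + 0(0) + 0 (carry in) = 0 → 0(0), carry out 0
Reading digits MSB→LSB: 045C
Strip leading zeros: 45C
= 0x45C


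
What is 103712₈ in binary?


Each octal digit → 3 binary bits:
  1 = 001
  0 = 000
  3 = 011
  7 = 111
  1 = 001
  2 = 010
Concatenate: 001 000 011 111 001 010
= 001000011111001010


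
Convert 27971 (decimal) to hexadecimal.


Divide by 16 repeatedly:
27971 ÷ 16 = 1748 remainder 3 (3)
1748 ÷ 16 = 109 remainder 4 (4)
109 ÷ 16 = 6 remainder 13 (D)
6 ÷ 16 = 0 remainder 6 (6)
Reading remainders bottom-up:
= 0x6D43


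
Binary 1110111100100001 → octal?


Group into 3-bit groups: 001110111100100001
  001 = 1
  110 = 6
  111 = 7
  100 = 4
  100 = 4
  001 = 1
= 0o167441


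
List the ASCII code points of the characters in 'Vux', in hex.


String: 'Vux'  (3 characters)
Per-character ASCII lookup:
  'V': uppercase starts at 65: 'V' = 65 + 21 = 86 → 0x56
  'u': lowercase starts at 97: 'u' = 97 + 20 = 117 → 0x75
  'x': lowercase starts at 97: 'x' = 97 + 23 = 120 → 0x78
= 0x56 0x75 0x78
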